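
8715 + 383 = 9098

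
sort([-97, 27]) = [-97, 27]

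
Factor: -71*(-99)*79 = 3^2*11^1*71^1*79^1 = 555291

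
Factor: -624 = -1 * 2^4 * 3^1 * 13^1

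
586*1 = 586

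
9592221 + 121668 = 9713889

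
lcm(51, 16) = 816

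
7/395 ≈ 0.0177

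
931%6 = 1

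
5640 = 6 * 940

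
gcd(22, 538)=2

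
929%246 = 191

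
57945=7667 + 50278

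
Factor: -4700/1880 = -1*2^(-1)*5^1 = -5/2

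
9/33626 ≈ 0.000268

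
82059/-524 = -156-315/524 ≈ -156.60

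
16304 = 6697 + 9607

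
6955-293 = 6662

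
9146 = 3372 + 5774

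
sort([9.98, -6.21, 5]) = [-6.21, 5, 9.98]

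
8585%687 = 341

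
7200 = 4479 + 2721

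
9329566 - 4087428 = 5242138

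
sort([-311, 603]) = [-311, 603]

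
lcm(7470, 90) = 7470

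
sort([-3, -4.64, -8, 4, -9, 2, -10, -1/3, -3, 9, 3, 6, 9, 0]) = [-10, -9, -8, -4.64, -3, -3, -1/3, 0, 2, 3, 4, 6, 9, 9]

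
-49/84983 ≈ -0.000577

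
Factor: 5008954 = 2^1*61^1*41057^1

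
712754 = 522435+190319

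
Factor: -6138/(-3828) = 2^(-1)*3^1*29^(-1)*31^1 = 93/58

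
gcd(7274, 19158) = 2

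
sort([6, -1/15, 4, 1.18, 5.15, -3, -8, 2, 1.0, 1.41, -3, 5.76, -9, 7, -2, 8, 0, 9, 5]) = [-9, -8, -3, -3, -2, -1/15, 0, 1.0, 1.18, 1.41, 2, 4, 5, 5.15, 5.76, 6, 7, 8, 9]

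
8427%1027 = 211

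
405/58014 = 45/6446 ≈ 0.00698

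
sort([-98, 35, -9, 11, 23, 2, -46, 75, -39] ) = [-98, -46, -39, -9, 2, 11, 23, 35, 75] 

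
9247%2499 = 1750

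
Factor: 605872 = 2^4*19^1*1993^1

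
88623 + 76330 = 164953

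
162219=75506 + 86713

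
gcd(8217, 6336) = 99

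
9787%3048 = 643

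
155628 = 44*3537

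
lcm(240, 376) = 11280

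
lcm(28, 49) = 196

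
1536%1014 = 522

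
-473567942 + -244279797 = -717847739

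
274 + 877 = 1151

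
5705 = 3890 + 1815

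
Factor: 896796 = 2^2*3^2*29^1*859^1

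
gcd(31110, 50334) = 6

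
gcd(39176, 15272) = 664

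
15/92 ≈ 0.163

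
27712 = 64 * 433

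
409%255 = 154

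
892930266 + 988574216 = 1881504482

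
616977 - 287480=329497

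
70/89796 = 5/6414 ≈ 0.000780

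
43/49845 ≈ 0.000863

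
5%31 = 5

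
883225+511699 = 1394924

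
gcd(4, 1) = 1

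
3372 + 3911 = 7283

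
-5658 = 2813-8471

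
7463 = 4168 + 3295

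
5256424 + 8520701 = 13777125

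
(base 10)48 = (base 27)1l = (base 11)44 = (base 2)110000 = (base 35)1d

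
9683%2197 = 895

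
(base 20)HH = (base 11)2A5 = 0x165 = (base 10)357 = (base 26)DJ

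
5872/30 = 195+11/15 ≈ 195.73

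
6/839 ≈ 0.00715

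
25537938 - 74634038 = -49096100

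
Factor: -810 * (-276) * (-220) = -1 * 2^5 * 3^5 * 5^2 * 11^1 * 23^1 = -49183200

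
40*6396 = 255840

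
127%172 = 127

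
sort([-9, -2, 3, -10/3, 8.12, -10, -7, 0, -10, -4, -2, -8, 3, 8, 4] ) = [-10, -10, -9, -8, -7, -4, -10/3, -2, -2, 0, 3, 3, 4, 8, 8.12] 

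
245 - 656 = -411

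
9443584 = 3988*2368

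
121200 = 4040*30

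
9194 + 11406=20600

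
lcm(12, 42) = 84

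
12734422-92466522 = -79732100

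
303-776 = -473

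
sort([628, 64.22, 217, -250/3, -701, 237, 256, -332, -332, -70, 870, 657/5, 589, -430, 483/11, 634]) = [-701, -430, -332, -332, -250/3, -70, 483/11, 64.22, 657/5, 217, 237, 256, 589, 628, 634, 870]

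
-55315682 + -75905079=-131220761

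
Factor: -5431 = -1 * 5431^1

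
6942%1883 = 1293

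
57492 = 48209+9283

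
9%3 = 0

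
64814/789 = 82 + 116/789 ≈ 82.15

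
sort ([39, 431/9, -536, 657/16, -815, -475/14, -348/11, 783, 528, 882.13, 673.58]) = [-815, -536, -475/14, -348/11, 39, 657/16, 431/9, 528, 673.58, 783, 882.13]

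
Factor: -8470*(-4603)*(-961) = -1*2^1*5^1*7^1*11^2*31^2*4603^1 = -37466901010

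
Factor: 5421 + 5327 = 2^2*2687^1 = 10748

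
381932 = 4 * 95483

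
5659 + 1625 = 7284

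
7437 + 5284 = 12721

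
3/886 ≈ 0.00339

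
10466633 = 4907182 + 5559451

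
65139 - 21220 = 43919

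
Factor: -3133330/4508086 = -1 * 5^1 * 11^(-1) * 204913^(-1) * 313333^1 = -1566665/2254043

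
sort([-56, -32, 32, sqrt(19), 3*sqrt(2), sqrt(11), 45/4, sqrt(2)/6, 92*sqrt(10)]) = [-56, -32, sqrt(2)/6, sqrt(11), 3*sqrt(2), sqrt(19), 45/4, 32, 92*sqrt(10)]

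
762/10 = 76 + 1/5 = 76.20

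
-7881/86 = -91 - 55/86 ≈ -91.64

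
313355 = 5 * 62671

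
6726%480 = 6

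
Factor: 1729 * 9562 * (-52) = -1 * 2^3 * 7^2 * 13^2 * 19^1 * 683^1 = -859700296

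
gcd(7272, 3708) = 36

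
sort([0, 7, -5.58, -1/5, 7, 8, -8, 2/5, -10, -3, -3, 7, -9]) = [-10, -9, -8, -5.58, -3, -3, -1/5, 0, 2/5, 7, 7, 7, 8]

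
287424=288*998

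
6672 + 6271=12943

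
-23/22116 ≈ -0.00104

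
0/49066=0=0.00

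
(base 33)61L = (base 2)1100110111100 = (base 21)EJF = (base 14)2588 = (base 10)6588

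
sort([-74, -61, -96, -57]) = [-96, -74, -61, -57]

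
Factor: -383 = -1*383^1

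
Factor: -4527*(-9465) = 3^3*5^1*503^1*631^1 = 42848055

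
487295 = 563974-76679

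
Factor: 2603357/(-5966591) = -1*23^(-2)*37^1*71^1*991^1*11279^(-1) 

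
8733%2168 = 61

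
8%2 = 0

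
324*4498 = 1457352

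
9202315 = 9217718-15403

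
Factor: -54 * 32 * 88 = -1 * 2^9 * 3^3 * 11^1 = -152064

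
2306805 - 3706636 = -1399831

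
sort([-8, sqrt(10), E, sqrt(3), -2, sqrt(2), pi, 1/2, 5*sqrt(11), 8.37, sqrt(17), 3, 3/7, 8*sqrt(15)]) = [-8, -2, 3/7, 1/2, sqrt(2), sqrt(3), E, 3, pi, sqrt(10), sqrt(17), 8.37, 5*sqrt(11), 8*sqrt(15)]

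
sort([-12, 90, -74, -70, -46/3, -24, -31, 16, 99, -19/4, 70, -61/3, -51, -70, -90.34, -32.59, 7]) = [-90.34, -74, -70, -70, -51, -32.59, -31, -24, -61/3, -46/3, -12, -19/4, 7, 16, 70, 90, 99]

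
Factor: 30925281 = 3^1*29^1*355463^1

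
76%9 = 4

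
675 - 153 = 522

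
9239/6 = 1539 + 5/6 ≈ 1539.83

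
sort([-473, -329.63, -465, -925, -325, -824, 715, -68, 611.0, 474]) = [-925, -824, -473, -465, -329.63, -325, -68, 474, 611.0, 715]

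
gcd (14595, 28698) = 3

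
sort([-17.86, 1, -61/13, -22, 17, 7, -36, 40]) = [-36, -22, -17.86, -61/13, 1, 7, 17, 40]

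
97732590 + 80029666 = 177762256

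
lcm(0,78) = 0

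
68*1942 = 132056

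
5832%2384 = 1064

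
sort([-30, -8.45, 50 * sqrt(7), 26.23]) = [-30, -8.45, 26.23, 50 * sqrt(7)]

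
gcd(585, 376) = 1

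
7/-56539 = -1/8077≈-0.000124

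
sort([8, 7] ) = [7, 8] 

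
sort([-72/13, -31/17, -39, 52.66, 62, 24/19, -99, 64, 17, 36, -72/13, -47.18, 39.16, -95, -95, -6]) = [-99, -95, -95, -47.18, -39, -6, -72/13, -72/13, -31/17, 24/19, 17, 36, 39.16, 52.66, 62, 64]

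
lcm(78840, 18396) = 551880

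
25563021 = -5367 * (-4763)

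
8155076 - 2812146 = 5342930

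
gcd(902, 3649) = 41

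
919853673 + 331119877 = 1250973550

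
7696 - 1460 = 6236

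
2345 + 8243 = 10588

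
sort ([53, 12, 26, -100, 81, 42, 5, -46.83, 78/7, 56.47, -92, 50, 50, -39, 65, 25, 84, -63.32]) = [-100, -92, -63.32, -46.83, -39, 5, 78/7, 12, 25, 26, 42, 50, 50, 53, 56.47, 65, 81, 84]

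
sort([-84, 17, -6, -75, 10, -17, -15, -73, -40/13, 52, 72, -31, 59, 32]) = [-84, -75, -73, -31, -17, -15, -6, -40/13, 10, 17, 32, 52, 59, 72]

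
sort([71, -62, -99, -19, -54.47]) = [-99, -62, -54.47, -19, 71]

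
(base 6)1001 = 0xd9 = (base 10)217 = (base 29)7e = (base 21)a7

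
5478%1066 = 148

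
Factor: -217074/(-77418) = 3^(-1)*11^1*13^1*17^(-1) = 143/51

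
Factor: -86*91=-1*2^1*7^1*13^1*43^1=-7826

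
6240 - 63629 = -57389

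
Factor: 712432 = 2^4*7^1*6361^1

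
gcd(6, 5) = 1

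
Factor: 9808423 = 89^1*191^1*577^1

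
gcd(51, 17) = 17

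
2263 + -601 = 1662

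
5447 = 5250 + 197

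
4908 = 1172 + 3736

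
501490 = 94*5335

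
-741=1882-2623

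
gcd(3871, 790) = 79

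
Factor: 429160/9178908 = 2^1 * 3^(-1) * 5^1 * 131^(-1) * 5839^(-1) * 10729^1 = 107290/2294727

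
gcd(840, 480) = 120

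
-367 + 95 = -272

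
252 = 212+40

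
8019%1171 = 993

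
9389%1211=912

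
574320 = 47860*12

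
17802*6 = 106812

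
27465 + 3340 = 30805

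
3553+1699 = 5252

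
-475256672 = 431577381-906834053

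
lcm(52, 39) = 156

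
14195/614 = 23 + 73/614 ≈ 23.12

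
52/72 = 13/18≈0.722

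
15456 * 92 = 1421952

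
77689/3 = 25896 + 1/3 ≈ 25896.33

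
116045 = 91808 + 24237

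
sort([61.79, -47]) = [-47, 61.79]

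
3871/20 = 193 + 11/20 = 193.55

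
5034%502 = 14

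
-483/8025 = -161/2675 ≈ -0.0602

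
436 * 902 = 393272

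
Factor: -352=-1*2^5*11^1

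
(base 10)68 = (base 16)44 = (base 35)1x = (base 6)152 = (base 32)24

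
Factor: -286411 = -1*286411^1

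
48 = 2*24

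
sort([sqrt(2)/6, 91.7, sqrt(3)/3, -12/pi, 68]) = [-12/pi, sqrt(2)/6, sqrt(3)/3, 68, 91.7]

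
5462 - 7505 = -2043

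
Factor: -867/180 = -1 * 2^(-2) * 3^(-1) * 5^(-1) * 17^2 = -289/60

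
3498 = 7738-4240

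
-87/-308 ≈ 0.282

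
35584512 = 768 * 46334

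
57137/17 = 3361 = 3361.00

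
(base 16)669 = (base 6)11333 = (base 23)328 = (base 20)421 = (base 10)1641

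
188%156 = 32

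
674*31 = 20894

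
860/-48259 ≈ -0.0178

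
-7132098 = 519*(-13742)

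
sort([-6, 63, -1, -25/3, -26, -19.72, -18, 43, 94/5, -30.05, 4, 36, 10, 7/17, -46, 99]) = [-46, -30.05, -26, -19.72, -18, -25/3, -6, -1, 7/17, 4, 10, 94/5, 36, 43, 63, 99]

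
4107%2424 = 1683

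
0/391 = 0 = 0.00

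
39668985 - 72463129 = -32794144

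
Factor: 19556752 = 2^4*97^1*12601^1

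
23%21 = 2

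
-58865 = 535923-594788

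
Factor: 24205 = 5^1*47^1*103^1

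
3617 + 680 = 4297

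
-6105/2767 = -2-571/2767 ≈ -2.21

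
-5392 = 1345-6737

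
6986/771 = 9 + 47/771 ≈ 9.06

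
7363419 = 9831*749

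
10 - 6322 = -6312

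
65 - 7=58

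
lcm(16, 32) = 32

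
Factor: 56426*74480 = 2^5*5^1*7^2*19^1*89^1*317^1 = 4202608480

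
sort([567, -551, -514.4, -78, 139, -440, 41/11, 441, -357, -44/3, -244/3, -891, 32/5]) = [-891, -551, -514.4, -440, -357, -244/3, -78, -44/3, 41/11, 32/5, 139, 441, 567]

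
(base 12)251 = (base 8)535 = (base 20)h9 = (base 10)349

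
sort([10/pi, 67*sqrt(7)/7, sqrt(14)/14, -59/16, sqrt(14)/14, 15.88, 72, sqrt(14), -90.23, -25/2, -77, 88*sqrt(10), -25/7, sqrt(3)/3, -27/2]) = [-90.23, -77, -27/2, -25/2, -59/16, -25/7, sqrt(14)/14, sqrt(14)/14, sqrt(3)/3, 10/pi, sqrt(14), 15.88, 67*sqrt(7)/7, 72, 88*sqrt(10)]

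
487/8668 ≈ 0.0562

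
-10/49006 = -5/24503 ≈ -0.000204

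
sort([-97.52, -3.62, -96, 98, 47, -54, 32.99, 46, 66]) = [-97.52, -96, -54, -3.62, 32.99, 46, 47, 66, 98]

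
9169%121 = 94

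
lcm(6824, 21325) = 170600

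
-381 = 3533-3914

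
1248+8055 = 9303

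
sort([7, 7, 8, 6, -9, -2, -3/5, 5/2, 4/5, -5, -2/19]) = [-9, -5, -2, -3/5, -2/19, 4/5, 5/2, 6, 7, 7, 8]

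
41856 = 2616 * 16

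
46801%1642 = 825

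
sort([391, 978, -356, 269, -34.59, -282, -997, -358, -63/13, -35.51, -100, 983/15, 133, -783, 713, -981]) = [-997, -981, -783, -358, -356, -282, -100, -35.51, -34.59, -63/13, 983/15, 133, 269, 391, 713, 978]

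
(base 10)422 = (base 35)c2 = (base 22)j4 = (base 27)fh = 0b110100110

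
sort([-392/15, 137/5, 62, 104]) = [-392/15, 137/5, 62, 104]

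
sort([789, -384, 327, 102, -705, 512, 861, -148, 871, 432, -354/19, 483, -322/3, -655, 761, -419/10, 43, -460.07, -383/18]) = [-705, -655, -460.07, -384, -148, -322/3, -419/10, -383/18, -354/19, 43, 102, 327, 432, 483, 512, 761, 789, 861, 871]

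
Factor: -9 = -1 * 3^2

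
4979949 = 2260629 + 2719320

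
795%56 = 11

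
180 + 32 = 212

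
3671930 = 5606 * 655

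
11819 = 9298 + 2521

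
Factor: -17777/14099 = -1 * 23^(-1) * 29^1 = -29/23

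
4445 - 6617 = -2172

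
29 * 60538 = 1755602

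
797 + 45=842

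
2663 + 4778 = 7441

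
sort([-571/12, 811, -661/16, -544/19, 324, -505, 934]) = [-505, -571/12, -661/16, -544/19, 324, 811, 934]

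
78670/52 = 39335/26 ≈ 1512.88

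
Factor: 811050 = 2^1 * 3^1 * 5^2 * 5407^1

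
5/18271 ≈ 0.000274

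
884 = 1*884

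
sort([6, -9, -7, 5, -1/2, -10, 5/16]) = [-10, -9, -7, -1/2, 5/16, 5, 6]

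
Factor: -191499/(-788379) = 7^1*11^1*317^(-1) = 77/317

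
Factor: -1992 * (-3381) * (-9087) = -1 * 2^3 * 3^3 * 7^2 * 13^1 * 23^1 * 83^1 * 233^1 = -61200508824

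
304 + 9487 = 9791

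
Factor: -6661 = -1*6661^1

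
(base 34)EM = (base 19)174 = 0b111110010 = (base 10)498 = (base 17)1C5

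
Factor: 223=223^1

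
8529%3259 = 2011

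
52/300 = 13/75 ≈ 0.173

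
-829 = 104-933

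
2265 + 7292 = 9557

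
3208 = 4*802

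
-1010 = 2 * (-505)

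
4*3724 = 14896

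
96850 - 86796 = 10054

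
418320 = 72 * 5810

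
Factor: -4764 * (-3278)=2^3 * 3^1 * 11^1 * 149^1 * 397^1=15616392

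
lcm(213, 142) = 426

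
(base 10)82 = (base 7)145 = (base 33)2g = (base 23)3d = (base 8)122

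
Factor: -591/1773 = -1*3^(-1) = -1/3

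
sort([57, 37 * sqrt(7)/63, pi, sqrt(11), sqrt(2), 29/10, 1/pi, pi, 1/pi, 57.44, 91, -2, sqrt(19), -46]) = [-46, -2, 1/pi, 1/pi, sqrt(2), 37 * sqrt(7)/63, 29/10, pi, pi, sqrt(11), sqrt(19), 57, 57.44, 91]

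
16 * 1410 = 22560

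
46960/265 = 177 + 11/53 ≈ 177.21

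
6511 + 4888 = 11399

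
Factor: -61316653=-1*139^1*441127^1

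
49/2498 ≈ 0.0196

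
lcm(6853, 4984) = 54824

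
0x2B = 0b101011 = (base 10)43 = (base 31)1C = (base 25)1I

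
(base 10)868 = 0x364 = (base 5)11433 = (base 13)51a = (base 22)1ha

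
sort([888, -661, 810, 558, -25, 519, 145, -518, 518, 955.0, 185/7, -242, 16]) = [-661, -518, -242, -25, 16, 185/7, 145, 518, 519, 558, 810, 888, 955.0]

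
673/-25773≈-0.0261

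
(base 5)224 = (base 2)1000000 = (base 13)4c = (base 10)64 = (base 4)1000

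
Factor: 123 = 3^1*41^1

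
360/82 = 180/41 ≈ 4.39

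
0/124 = 0 = 0.00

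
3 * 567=1701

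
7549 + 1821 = 9370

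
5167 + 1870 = 7037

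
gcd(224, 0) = 224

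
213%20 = 13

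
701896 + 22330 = 724226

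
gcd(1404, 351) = 351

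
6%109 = 6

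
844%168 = 4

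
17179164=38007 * 452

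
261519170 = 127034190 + 134484980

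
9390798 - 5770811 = 3619987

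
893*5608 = 5007944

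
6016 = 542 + 5474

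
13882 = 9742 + 4140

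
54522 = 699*78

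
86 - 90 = -4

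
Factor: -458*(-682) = 2^2*11^1*31^1*229^1 = 312356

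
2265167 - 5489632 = -3224465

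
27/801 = 3/89≈0.0337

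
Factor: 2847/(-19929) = -1*7^(-1) = -1/7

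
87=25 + 62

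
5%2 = 1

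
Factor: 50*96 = 2^6*3^1*5^2 = 4800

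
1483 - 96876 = -95393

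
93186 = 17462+75724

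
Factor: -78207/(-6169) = 3^1 * 31^(-1) * 131^1 = 393/31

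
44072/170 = 259 + 21/85 ≈ 259.25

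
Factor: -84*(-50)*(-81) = -1*2^3*3^5*5^2*7^1 = -340200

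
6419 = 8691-2272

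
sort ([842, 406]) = [406, 842]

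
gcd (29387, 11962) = 1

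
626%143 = 54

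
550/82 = 6+29/41 ≈ 6.71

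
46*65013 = 2990598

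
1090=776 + 314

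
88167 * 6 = 529002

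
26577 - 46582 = -20005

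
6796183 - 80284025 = -73487842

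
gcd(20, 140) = 20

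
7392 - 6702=690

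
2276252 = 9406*242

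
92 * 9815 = 902980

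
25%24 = 1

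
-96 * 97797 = -9388512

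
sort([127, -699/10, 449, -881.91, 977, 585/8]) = [-881.91, -699/10, 585/8, 127, 449, 977]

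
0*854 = 0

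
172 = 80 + 92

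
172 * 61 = 10492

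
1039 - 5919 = -4880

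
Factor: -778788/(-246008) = 2^(-1)*3^3*7^(-1)*23^(-1)*191^(-1)*7211^1 = 194697/61502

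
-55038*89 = -4898382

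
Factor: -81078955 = -1*5^1*263^1*61657^1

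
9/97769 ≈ 0.0000921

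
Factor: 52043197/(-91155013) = -1 * 29^1 * 37^(-1) * 41^(-1) * 443^1 * 4051^1 * 60089^(-1)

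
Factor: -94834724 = -1*2^2*293^1*80917^1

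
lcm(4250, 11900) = 59500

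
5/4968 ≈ 0.00101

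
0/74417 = 0 = 0.00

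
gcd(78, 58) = 2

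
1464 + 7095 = 8559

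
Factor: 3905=5^1 * 11^1 * 71^1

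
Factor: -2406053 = -1*13^2*23^1*619^1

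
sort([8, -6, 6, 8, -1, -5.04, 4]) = [-6, -5.04, -1, 4, 6, 8, 8]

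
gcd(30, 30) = 30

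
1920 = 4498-2578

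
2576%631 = 52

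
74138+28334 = 102472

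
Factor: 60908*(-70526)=-1*2^3*179^1*197^1*15227^1=-4295597608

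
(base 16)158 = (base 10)344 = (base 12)248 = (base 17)134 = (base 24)e8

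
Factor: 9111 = 3^1*3037^1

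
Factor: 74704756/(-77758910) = -1*2^1*5^(-1)*7^1*79^(-1)*98429^(-1)*2668027^1 = -37352378/38879455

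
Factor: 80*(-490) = -1*2^5*5^2*7^2 = -39200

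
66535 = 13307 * 5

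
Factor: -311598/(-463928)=2^(-2)*3^2*7^1*2473^1*57991^(-1)=155799/231964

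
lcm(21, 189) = 189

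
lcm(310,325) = 20150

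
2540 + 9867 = 12407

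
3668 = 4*917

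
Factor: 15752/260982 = 2^2 * 3^ (-6) * 11^1 = 44/729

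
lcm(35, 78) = 2730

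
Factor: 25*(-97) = -1*5^2*97^1 = -2425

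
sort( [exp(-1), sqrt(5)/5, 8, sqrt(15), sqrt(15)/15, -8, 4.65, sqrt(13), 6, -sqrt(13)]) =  [-8, -sqrt(13), sqrt(15)/15, exp(-1), sqrt(5)/5, sqrt(13), sqrt(15), 4.65, 6, 8]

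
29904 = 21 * 1424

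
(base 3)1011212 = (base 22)1h2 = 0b1101011100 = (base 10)860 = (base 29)10j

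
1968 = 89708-87740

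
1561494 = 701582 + 859912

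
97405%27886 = 13747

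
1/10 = 0.10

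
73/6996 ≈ 0.0104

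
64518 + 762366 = 826884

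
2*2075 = 4150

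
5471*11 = 60181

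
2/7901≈0.000253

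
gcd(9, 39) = 3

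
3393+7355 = 10748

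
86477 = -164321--250798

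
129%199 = 129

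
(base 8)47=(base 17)25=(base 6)103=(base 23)1g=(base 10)39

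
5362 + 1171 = 6533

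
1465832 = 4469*328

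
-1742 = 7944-9686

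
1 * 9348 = 9348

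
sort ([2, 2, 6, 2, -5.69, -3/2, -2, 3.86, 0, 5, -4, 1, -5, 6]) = [-5.69, -5, -4, -2, -3/2, 0, 1, 2, 2, 2, 3.86, 5, 6, 6]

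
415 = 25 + 390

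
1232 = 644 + 588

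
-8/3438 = -4/1719 ≈ -0.00233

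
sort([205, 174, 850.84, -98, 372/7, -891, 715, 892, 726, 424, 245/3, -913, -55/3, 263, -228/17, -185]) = [-913, -891, -185, -98, -55/3, -228/17, 372/7, 245/3, 174, 205, 263, 424, 715, 726, 850.84, 892]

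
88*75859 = 6675592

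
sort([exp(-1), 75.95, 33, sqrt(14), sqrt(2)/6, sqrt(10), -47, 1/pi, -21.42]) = [-47, -21.42, sqrt(2)/6, 1/pi, exp(-1), sqrt(10), sqrt(14), 33, 75.95]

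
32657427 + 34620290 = 67277717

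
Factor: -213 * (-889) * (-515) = -1 * 3^1 * 5^1 * 7^1 * 71^1 * 103^1 * 127^1 = -97518855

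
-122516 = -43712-78804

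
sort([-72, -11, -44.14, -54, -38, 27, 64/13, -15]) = [-72, -54, -44.14, -38, -15, -11, 64/13, 27]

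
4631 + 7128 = 11759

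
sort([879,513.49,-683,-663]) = [-683,-663,513.49,879]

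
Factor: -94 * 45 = -1 * 2^1 * 3^2 * 5^1 * 47^1 = -4230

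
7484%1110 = 824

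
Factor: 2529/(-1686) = -1*2^(-1)*3^1 = -3/2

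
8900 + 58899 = 67799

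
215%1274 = 215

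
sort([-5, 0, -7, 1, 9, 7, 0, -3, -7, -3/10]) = [-7, -7, -5, -3, -3/10, 0, 0, 1, 7, 9]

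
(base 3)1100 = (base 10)36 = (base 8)44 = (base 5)121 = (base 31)15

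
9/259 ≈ 0.0347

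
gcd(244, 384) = 4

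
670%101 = 64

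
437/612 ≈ 0.714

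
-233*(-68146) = 15878018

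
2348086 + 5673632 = 8021718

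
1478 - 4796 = -3318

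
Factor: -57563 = -1*11^1*5233^1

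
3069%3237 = 3069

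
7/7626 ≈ 0.000918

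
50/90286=25/45143 ≈ 0.000554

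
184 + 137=321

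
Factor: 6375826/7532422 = 569^(-1)*6619^(-1)*3187913^1 = 3187913/3766211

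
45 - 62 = -17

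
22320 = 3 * 7440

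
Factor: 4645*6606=2^1*3^2*5^1*367^1*929^1=30684870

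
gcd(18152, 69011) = 1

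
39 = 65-26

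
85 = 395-310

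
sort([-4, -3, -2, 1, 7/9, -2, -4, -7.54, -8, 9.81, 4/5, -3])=[-8, -7.54, -4, -4, -3, -3, -2, -2, 7/9, 4/5, 1, 9.81]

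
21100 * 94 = 1983400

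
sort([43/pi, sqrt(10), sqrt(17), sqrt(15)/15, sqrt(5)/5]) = [sqrt(15)/15, sqrt(5)/5, sqrt(10), sqrt(17), 43/pi]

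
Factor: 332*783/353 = 2^2*3^3*29^1*83^1*353^(-1) = 259956/353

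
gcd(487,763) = 1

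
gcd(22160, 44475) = 5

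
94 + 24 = 118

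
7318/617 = 11 + 531/617 ≈ 11.86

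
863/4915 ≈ 0.176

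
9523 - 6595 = 2928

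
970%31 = 9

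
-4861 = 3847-8708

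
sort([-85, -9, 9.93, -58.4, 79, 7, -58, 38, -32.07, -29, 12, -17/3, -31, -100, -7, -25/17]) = [-100, -85, -58.4, -58, -32.07, -31, -29, -9, -7, -17/3, -25/17, 7, 9.93, 12, 38, 79]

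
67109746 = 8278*8107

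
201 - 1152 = -951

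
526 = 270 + 256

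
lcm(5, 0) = 0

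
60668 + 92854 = 153522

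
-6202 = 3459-9661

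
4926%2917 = 2009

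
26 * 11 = 286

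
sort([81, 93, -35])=[-35, 81, 93]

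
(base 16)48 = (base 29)2e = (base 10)72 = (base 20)3c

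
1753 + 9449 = 11202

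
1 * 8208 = 8208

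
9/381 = 3/127 ≈ 0.0236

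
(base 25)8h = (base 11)188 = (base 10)217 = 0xd9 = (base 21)a7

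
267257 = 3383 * 79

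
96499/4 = 24124 + 3/4 = 24124.75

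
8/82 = 4/41 ≈ 0.0976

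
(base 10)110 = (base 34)38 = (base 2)1101110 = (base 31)3h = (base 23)4i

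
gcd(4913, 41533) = 1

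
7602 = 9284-1682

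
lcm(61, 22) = 1342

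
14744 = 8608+6136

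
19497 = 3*6499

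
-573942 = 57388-631330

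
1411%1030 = 381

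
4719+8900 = 13619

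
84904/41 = 2070 + 34/41 ≈ 2070.83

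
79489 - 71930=7559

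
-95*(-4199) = 398905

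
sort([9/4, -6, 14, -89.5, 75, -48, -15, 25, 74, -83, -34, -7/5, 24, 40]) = [-89.5, -83, -48, -34, -15, -6, -7/5, 9/4, 14, 24, 25, 40, 74, 75]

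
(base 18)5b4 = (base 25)2mm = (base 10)1822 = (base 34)1jk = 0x71e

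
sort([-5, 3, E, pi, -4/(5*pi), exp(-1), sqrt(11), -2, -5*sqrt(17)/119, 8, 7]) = [-5, -2, -4/(5*pi), -5*sqrt(17)/119, exp(-1), E, 3, pi, sqrt(11), 7, 8]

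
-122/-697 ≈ 0.175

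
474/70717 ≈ 0.00670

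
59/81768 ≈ 0.000722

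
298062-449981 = -151919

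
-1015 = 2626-3641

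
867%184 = 131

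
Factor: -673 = -1*673^1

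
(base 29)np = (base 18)228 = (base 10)692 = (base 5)10232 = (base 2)1010110100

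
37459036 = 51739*724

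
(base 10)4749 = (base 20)bh9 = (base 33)4bu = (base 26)70h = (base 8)11215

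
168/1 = 168 = 168.00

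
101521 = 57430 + 44091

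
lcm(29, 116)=116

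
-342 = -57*6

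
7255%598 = 79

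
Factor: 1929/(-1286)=-1*2^(-1)*3^1=-3/2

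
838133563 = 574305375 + 263828188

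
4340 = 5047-707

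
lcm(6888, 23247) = 185976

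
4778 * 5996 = 28648888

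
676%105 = 46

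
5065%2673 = 2392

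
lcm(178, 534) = 534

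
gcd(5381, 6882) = 1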